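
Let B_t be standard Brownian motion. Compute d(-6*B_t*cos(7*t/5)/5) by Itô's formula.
d(-6*B_t*cos(7*t/5)/5) = (42*B_t*sin(7*t/5)/25) dt + (-6*cos(7*t/5)/5) dB_t

Itô's formula for f(t, x): d f(t, B_t) = (f_t + (1/2) f_xx) dt + f_x dB_t. Compute partials of f(t, x) = -6*x*cos(7*t/5)/5:
  f_t(t,x)  = 42*x*sin(7*t/5)/25
  f_x(t,x)  = -6*cos(7*t/5)/5
  f_xx(t,x) = 0
Assemble drift = f_t + (1/2) f_xx = 42*x*sin(7*t/5)/25 and diffusion = f_x = -6*cos(7*t/5)/5. Substituting x = B_t:
  d(-6*B_t*cos(7*t/5)/5) = (42*B_t*sin(7*t/5)/25) dt + (-6*cos(7*t/5)/5) dB_t.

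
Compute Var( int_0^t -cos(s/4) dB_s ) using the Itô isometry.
Var = t/2 + sin(t/2)

The Itô integral of a deterministic integrand f(s) has mean 0 because each increment f(s) * (B_{s+ds} - B_s) has mean 0. By the Itô isometry:
  Var( int_0^t f(s) dB_s ) = E[ (int_0^t f(s) dB_s)^2 ] = int_0^t f(s)^2 ds.
Here f(s) = -cos(s/4), so f(s)^2 = cos(s/4)^2. Integrate:
  int_0^t (cos(s/4)^2) ds = t/2 + sin(t/2).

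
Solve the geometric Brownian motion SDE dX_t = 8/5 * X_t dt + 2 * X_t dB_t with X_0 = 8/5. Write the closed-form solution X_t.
X_t = 8/5 * exp((-2/5) * t + (2) * B_t)

For GBM dX = mu X dt + sigma X dB with X_0 = x_0, apply Itô to Y = log X: dY = (mu - sigma^2/2) dt + sigma dB, so Y_t = log(x_0) + (mu - sigma^2/2) t + sigma B_t and hence X_t = x_0 * exp((mu - sigma^2/2) t + sigma B_t).
With mu = 8/5, sigma = 2, x_0 = 8/5, this gives:
  X_t = 8/5 * exp((-2/5) * t + (2) * B_t).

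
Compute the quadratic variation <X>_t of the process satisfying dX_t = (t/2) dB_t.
<X>_t = t^3/12

For an Itô process dX_t = a(t) dt + b(t) dB_t, the quadratic variation is <X>_t = int_0^t b(s)^2 ds (the drift term does not contribute). Here b(s) = s/2, so
  b(s)^2 = s^2/4.
Integrating from 0 to t:
  <X>_t = int_0^t (s^2/4) ds = t^3/12.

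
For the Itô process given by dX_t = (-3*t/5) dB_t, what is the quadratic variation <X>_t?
<X>_t = 3*t^3/25

For an Itô process dX_t = a(t) dt + b(t) dB_t, the quadratic variation is <X>_t = int_0^t b(s)^2 ds (the drift term does not contribute). Here b(s) = -3*s/5, so
  b(s)^2 = 9*s^2/25.
Integrating from 0 to t:
  <X>_t = int_0^t (9*s^2/25) ds = 3*t^3/25.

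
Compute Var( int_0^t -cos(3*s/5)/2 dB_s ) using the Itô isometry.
Var = t/8 + 5*sin(6*t/5)/48

The Itô integral of a deterministic integrand f(s) has mean 0 because each increment f(s) * (B_{s+ds} - B_s) has mean 0. By the Itô isometry:
  Var( int_0^t f(s) dB_s ) = E[ (int_0^t f(s) dB_s)^2 ] = int_0^t f(s)^2 ds.
Here f(s) = -cos(3*s/5)/2, so f(s)^2 = cos(3*s/5)^2/4. Integrate:
  int_0^t (cos(3*s/5)^2/4) ds = t/8 + 5*sin(6*t/5)/48.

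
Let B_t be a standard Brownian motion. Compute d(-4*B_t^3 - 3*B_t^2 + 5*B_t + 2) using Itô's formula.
d(-4*B_t^3 - 3*B_t^2 + 5*B_t + 2) = (-12*B_t - 3) dt + (-12*B_t^2 - 6*B_t + 5) dB_t

Itô's formula for f(B_t) gives d f(B_t) = f'(B_t) dB_t + (1/2) f''(B_t) dt. Compute derivatives of f(x) = -4*x^3 - 3*x^2 + 5*x + 2:
  f'(x)  = -12*x^2 - 6*x + 5
  f''(x) = -24*x - 6
Substitute x = B_t and multiply the f'' term by 1/2:
  drift     = (1/2) * (-24*x - 6) evaluated at B_t = -12*B_t - 3
  diffusion = (-12*x^2 - 6*x + 5) evaluated at B_t = -12*B_t^2 - 6*B_t + 5
Therefore d(-4*B_t^3 - 3*B_t^2 + 5*B_t + 2) = (-12*B_t - 3) dt + (-12*B_t^2 - 6*B_t + 5) dB_t.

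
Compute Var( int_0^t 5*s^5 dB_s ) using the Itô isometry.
Var = 25*t^11/11

The Itô integral of a deterministic integrand f(s) has mean 0 because each increment f(s) * (B_{s+ds} - B_s) has mean 0. By the Itô isometry:
  Var( int_0^t f(s) dB_s ) = E[ (int_0^t f(s) dB_s)^2 ] = int_0^t f(s)^2 ds.
Here f(s) = 5*s^5, so f(s)^2 = 25*s^10. Integrate:
  int_0^t (25*s^10) ds = 25*t^11/11.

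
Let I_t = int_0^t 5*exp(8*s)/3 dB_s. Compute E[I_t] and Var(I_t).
E[I_t] = 0; Var(I_t) = 25*exp(16*t)/144 - 25/144

The Itô integral of a deterministic integrand f(s) has mean 0 because each increment f(s) * (B_{s+ds} - B_s) has mean 0. By the Itô isometry:
  Var( int_0^t f(s) dB_s ) = E[ (int_0^t f(s) dB_s)^2 ] = int_0^t f(s)^2 ds.
Here f(s) = 5*exp(8*s)/3, so f(s)^2 = 25*exp(16*s)/9. Integrate:
  int_0^t (25*exp(16*s)/9) ds = 25*exp(16*t)/144 - 25/144.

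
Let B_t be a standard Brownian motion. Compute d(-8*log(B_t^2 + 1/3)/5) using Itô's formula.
d(-8*log(B_t^2 + 1/3)/5) = (24*(3*B_t^2 - 1)/(5*(3*B_t^2 + 1)^2)) dt + (-48*B_t/(15*B_t^2 + 5)) dB_t

Itô's formula for f(B_t) gives d f(B_t) = f'(B_t) dB_t + (1/2) f''(B_t) dt. Compute derivatives of f(x) = -8*log(x^2 + 1/3)/5:
  f'(x)  = -48*x/(15*x^2 + 5)
  f''(x) = 48*(3*x^2 - 1)/(5*(3*x^2 + 1)^2)
Substitute x = B_t and multiply the f'' term by 1/2:
  drift     = (1/2) * (48*(3*x^2 - 1)/(5*(3*x^2 + 1)^2)) evaluated at B_t = 24*(3*B_t^2 - 1)/(5*(3*B_t^2 + 1)^2)
  diffusion = (-48*x/(15*x^2 + 5)) evaluated at B_t = -48*B_t/(15*B_t^2 + 5)
Therefore d(-8*log(B_t^2 + 1/3)/5) = (24*(3*B_t^2 - 1)/(5*(3*B_t^2 + 1)^2)) dt + (-48*B_t/(15*B_t^2 + 5)) dB_t.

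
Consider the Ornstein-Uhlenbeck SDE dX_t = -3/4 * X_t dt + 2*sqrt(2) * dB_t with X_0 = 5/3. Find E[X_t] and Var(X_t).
E[X_t] = 5*exp(-3*t/4)/3; Var(X_t) = 16/3 - 16*exp(-3*t/2)/3

The OU SDE dX = -theta X dt + sigma dB admits the integrating factor exp(theta t): d(exp(theta t) X_t) = sigma exp(theta t) dB_t. Integrating from 0 to t:
  X_t = x_0 * exp(-theta t) + sigma * int_0^t exp(-theta (t-s)) dB_s.
The Itô integral has mean 0 and (by the Itô isometry) variance sigma^2 * int_0^t exp(-2 theta (t - s)) ds = sigma^2 * (1 - exp(-2 theta t)) / (2 theta).
With theta = 3/4, sigma = 2*sqrt(2), x_0 = 5/3:
  E[X_t] = 5/3 * exp(-3/4 t) = 5*exp(-3*t/4)/3
  Var(X_t) = (2*sqrt(2))^2 * (1 - exp(-2*3/4 t)) / (2 * 3/4) = 16/3 - 16*exp(-3*t/2)/3.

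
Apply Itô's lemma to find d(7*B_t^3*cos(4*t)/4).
d(7*B_t^3*cos(4*t)/4) = (7*B_t*(-B_t^2*sin(4*t) + 3*cos(4*t)/4)) dt + (21*B_t^2*cos(4*t)/4) dB_t

Itô's formula for f(t, x): d f(t, B_t) = (f_t + (1/2) f_xx) dt + f_x dB_t. Compute partials of f(t, x) = 7*x^3*cos(4*t)/4:
  f_t(t,x)  = -7*x^3*sin(4*t)
  f_x(t,x)  = 21*x^2*cos(4*t)/4
  f_xx(t,x) = 21*x*cos(4*t)/2
Assemble drift = f_t + (1/2) f_xx = 7*x*(-x^2*sin(4*t) + 3*cos(4*t)/4) and diffusion = f_x = 21*x^2*cos(4*t)/4. Substituting x = B_t:
  d(7*B_t^3*cos(4*t)/4) = (7*B_t*(-B_t^2*sin(4*t) + 3*cos(4*t)/4)) dt + (21*B_t^2*cos(4*t)/4) dB_t.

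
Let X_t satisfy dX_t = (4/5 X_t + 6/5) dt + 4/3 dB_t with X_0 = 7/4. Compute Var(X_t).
Var(X_t) = 10*exp(8*t/5)/9 - 10/9

The variance V(t) = Var(X_t) satisfies V'(t) = 2 a V(t) + c^2 with V(0) = 0 (drift coefficient is linear in X, diffusion is constant). With a = 4/5, c = 4/3, the solution is
  V(t) = (c^2 / (2 a)) * (exp(2 a t) - 1)
       = ((4/3)^2 / (2*(4/5))) * (exp((8/5) t) - 1)
       = 10*exp(8*t/5)/9 - 10/9.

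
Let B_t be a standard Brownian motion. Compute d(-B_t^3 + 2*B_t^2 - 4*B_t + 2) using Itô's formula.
d(-B_t^3 + 2*B_t^2 - 4*B_t + 2) = (2 - 3*B_t) dt + (-3*B_t^2 + 4*B_t - 4) dB_t

Itô's formula for f(B_t) gives d f(B_t) = f'(B_t) dB_t + (1/2) f''(B_t) dt. Compute derivatives of f(x) = -x^3 + 2*x^2 - 4*x + 2:
  f'(x)  = -3*x^2 + 4*x - 4
  f''(x) = 4 - 6*x
Substitute x = B_t and multiply the f'' term by 1/2:
  drift     = (1/2) * (4 - 6*x) evaluated at B_t = 2 - 3*B_t
  diffusion = (-3*x^2 + 4*x - 4) evaluated at B_t = -3*B_t^2 + 4*B_t - 4
Therefore d(-B_t^3 + 2*B_t^2 - 4*B_t + 2) = (2 - 3*B_t) dt + (-3*B_t^2 + 4*B_t - 4) dB_t.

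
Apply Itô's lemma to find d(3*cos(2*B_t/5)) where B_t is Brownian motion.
d(3*cos(2*B_t/5)) = (-6*cos(2*B_t/5)/25) dt + (-6*sin(2*B_t/5)/5) dB_t

Itô's formula for f(B_t) gives d f(B_t) = f'(B_t) dB_t + (1/2) f''(B_t) dt. Compute derivatives of f(x) = 3*cos(2*x/5):
  f'(x)  = -6*sin(2*x/5)/5
  f''(x) = -12*cos(2*x/5)/25
Substitute x = B_t and multiply the f'' term by 1/2:
  drift     = (1/2) * (-12*cos(2*x/5)/25) evaluated at B_t = -6*cos(2*B_t/5)/25
  diffusion = (-6*sin(2*x/5)/5) evaluated at B_t = -6*sin(2*B_t/5)/5
Therefore d(3*cos(2*B_t/5)) = (-6*cos(2*B_t/5)/25) dt + (-6*sin(2*B_t/5)/5) dB_t.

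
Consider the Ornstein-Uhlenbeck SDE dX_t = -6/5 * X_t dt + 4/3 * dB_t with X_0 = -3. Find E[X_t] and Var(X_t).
E[X_t] = -3*exp(-6*t/5); Var(X_t) = 20/27 - 20*exp(-12*t/5)/27

The OU SDE dX = -theta X dt + sigma dB admits the integrating factor exp(theta t): d(exp(theta t) X_t) = sigma exp(theta t) dB_t. Integrating from 0 to t:
  X_t = x_0 * exp(-theta t) + sigma * int_0^t exp(-theta (t-s)) dB_s.
The Itô integral has mean 0 and (by the Itô isometry) variance sigma^2 * int_0^t exp(-2 theta (t - s)) ds = sigma^2 * (1 - exp(-2 theta t)) / (2 theta).
With theta = 6/5, sigma = 4/3, x_0 = -3:
  E[X_t] = -3 * exp(-6/5 t) = -3*exp(-6*t/5)
  Var(X_t) = (4/3)^2 * (1 - exp(-2*6/5 t)) / (2 * 6/5) = 20/27 - 20*exp(-12*t/5)/27.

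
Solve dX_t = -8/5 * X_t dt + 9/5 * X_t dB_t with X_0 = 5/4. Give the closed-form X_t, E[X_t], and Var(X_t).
X_t = 5/4 * exp((-161/50) t + (9/5) B_t); E[X_t] = 5*exp(-8*t/5)/4; Var(X_t) = (25*exp(81*t/25) - 25)*exp(-16*t/5)/16

For GBM dX = mu X dt + sigma X dB with X_0 = x_0, apply Itô to Y = log X: dY = (mu - sigma^2/2) dt + sigma dB, so Y_t = log(x_0) + (mu - sigma^2/2) t + sigma B_t and hence X_t = x_0 * exp((mu - sigma^2/2) t + sigma B_t).
With mu = -8/5, sigma = 9/5, x_0 = 5/4, this gives:
  X_t = 5/4 * exp((-161/50) * t + (9/5) * B_t).
Since sigma*B_t ~ Normal(0, sigma^2 t), E[exp(sigma*B_t)] = exp(sigma^2 t / 2); so E[X_t] = x_0 * exp((mu - sigma^2/2) t) * exp(sigma^2 t / 2) = x_0 * exp(mu t) = 5*exp(-8*t/5)/4.
Var(X_t) = E[X_t^2] - (E[X_t])^2 = x_0^2 * exp(2 mu t) * (exp(sigma^2 t) - 1) = (25*exp(81*t/25) - 25)*exp(-16*t/5)/16.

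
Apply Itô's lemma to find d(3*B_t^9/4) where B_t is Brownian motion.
d(3*B_t^9/4) = (27*B_t^7) dt + (27*B_t^8/4) dB_t

Itô's formula for f(B_t) gives d f(B_t) = f'(B_t) dB_t + (1/2) f''(B_t) dt. Compute derivatives of f(x) = 3*x^9/4:
  f'(x)  = 27*x^8/4
  f''(x) = 54*x^7
Substitute x = B_t and multiply the f'' term by 1/2:
  drift     = (1/2) * (54*x^7) evaluated at B_t = 27*B_t^7
  diffusion = (27*x^8/4) evaluated at B_t = 27*B_t^8/4
Therefore d(3*B_t^9/4) = (27*B_t^7) dt + (27*B_t^8/4) dB_t.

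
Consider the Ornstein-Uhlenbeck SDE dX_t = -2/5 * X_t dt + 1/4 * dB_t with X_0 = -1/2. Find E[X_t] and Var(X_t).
E[X_t] = -exp(-2*t/5)/2; Var(X_t) = 5/64 - 5*exp(-4*t/5)/64

The OU SDE dX = -theta X dt + sigma dB admits the integrating factor exp(theta t): d(exp(theta t) X_t) = sigma exp(theta t) dB_t. Integrating from 0 to t:
  X_t = x_0 * exp(-theta t) + sigma * int_0^t exp(-theta (t-s)) dB_s.
The Itô integral has mean 0 and (by the Itô isometry) variance sigma^2 * int_0^t exp(-2 theta (t - s)) ds = sigma^2 * (1 - exp(-2 theta t)) / (2 theta).
With theta = 2/5, sigma = 1/4, x_0 = -1/2:
  E[X_t] = -1/2 * exp(-2/5 t) = -exp(-2*t/5)/2
  Var(X_t) = (1/4)^2 * (1 - exp(-2*2/5 t)) / (2 * 2/5) = 5/64 - 5*exp(-4*t/5)/64.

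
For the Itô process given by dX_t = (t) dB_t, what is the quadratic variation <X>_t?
<X>_t = t^3/3

For an Itô process dX_t = a(t) dt + b(t) dB_t, the quadratic variation is <X>_t = int_0^t b(s)^2 ds (the drift term does not contribute). Here b(s) = s, so
  b(s)^2 = s^2.
Integrating from 0 to t:
  <X>_t = int_0^t (s^2) ds = t^3/3.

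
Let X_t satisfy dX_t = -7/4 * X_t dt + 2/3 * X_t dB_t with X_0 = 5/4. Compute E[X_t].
E[X_t] = 5*exp(-7*t/4)/4

For GBM dX = mu X dt + sigma X dB with X_0 = x_0, apply Itô to Y = log X: dY = (mu - sigma^2/2) dt + sigma dB, so Y_t = log(x_0) + (mu - sigma^2/2) t + sigma B_t and hence X_t = x_0 * exp((mu - sigma^2/2) t + sigma B_t).
With mu = -7/4, sigma = 2/3, x_0 = 5/4, this gives:
  X_t = 5/4 * exp((-71/36) * t + (2/3) * B_t).
Since sigma*B_t ~ Normal(0, sigma^2 t), E[exp(sigma*B_t)] = exp(sigma^2 t / 2); so E[X_t] = x_0 * exp((mu - sigma^2/2) t) * exp(sigma^2 t / 2) = x_0 * exp(mu t) = 5*exp(-7*t/4)/4.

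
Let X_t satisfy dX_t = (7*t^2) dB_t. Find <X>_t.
<X>_t = 49*t^5/5

For an Itô process dX_t = a(t) dt + b(t) dB_t, the quadratic variation is <X>_t = int_0^t b(s)^2 ds (the drift term does not contribute). Here b(s) = 7*s^2, so
  b(s)^2 = 49*s^4.
Integrating from 0 to t:
  <X>_t = int_0^t (49*s^4) ds = 49*t^5/5.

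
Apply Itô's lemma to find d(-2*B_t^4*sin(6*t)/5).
d(-2*B_t^4*sin(6*t)/5) = (-12*B_t^2*(B_t^2*cos(6*t) + sin(6*t))/5) dt + (-8*B_t^3*sin(6*t)/5) dB_t

Itô's formula for f(t, x): d f(t, B_t) = (f_t + (1/2) f_xx) dt + f_x dB_t. Compute partials of f(t, x) = -2*x^4*sin(6*t)/5:
  f_t(t,x)  = -12*x^4*cos(6*t)/5
  f_x(t,x)  = -8*x^3*sin(6*t)/5
  f_xx(t,x) = -24*x^2*sin(6*t)/5
Assemble drift = f_t + (1/2) f_xx = -12*x^2*(x^2*cos(6*t) + sin(6*t))/5 and diffusion = f_x = -8*x^3*sin(6*t)/5. Substituting x = B_t:
  d(-2*B_t^4*sin(6*t)/5) = (-12*B_t^2*(B_t^2*cos(6*t) + sin(6*t))/5) dt + (-8*B_t^3*sin(6*t)/5) dB_t.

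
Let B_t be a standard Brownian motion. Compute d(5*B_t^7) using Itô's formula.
d(5*B_t^7) = (105*B_t^5) dt + (35*B_t^6) dB_t

Itô's formula for f(B_t) gives d f(B_t) = f'(B_t) dB_t + (1/2) f''(B_t) dt. Compute derivatives of f(x) = 5*x^7:
  f'(x)  = 35*x^6
  f''(x) = 210*x^5
Substitute x = B_t and multiply the f'' term by 1/2:
  drift     = (1/2) * (210*x^5) evaluated at B_t = 105*B_t^5
  diffusion = (35*x^6) evaluated at B_t = 35*B_t^6
Therefore d(5*B_t^7) = (105*B_t^5) dt + (35*B_t^6) dB_t.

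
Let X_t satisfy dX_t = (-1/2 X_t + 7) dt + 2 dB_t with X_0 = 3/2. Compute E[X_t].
E[X_t] = 14 - 25*exp(-t/2)/2

Taking expectations and using E[dB_t] = 0, the mean m(t) = E[X_t] satisfies the ODE m'(t) = a m(t) + b with m(0) = x_0. With a = -1/2, b = 7, x_0 = 3/2, the solution is
  m(t) = x_0 * exp(a t) + (b/a) * (exp(a t) - 1)
       = (3/2) * exp((-1/2) t) + (7/(-1/2)) * (exp((-1/2) t) - 1)
       = 14 - 25*exp(-t/2)/2.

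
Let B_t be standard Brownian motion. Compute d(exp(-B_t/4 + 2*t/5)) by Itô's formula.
d(exp(-B_t/4 + 2*t/5)) = (69*exp(-B_t/4 + 2*t/5)/160) dt + (-exp(-B_t/4 + 2*t/5)/4) dB_t

Itô's formula for f(t, x): d f(t, B_t) = (f_t + (1/2) f_xx) dt + f_x dB_t. Compute partials of f(t, x) = exp(2*t/5 - x/4):
  f_t(t,x)  = 2*exp(2*t/5 - x/4)/5
  f_x(t,x)  = -exp(2*t/5 - x/4)/4
  f_xx(t,x) = exp(2*t/5 - x/4)/16
Assemble drift = f_t + (1/2) f_xx = 69*exp(2*t/5 - x/4)/160 and diffusion = f_x = -exp(2*t/5 - x/4)/4. Substituting x = B_t:
  d(exp(-B_t/4 + 2*t/5)) = (69*exp(-B_t/4 + 2*t/5)/160) dt + (-exp(-B_t/4 + 2*t/5)/4) dB_t.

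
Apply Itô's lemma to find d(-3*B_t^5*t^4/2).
d(-3*B_t^5*t^4/2) = (B_t^3*t^3*(-6*B_t^2 - 15*t)) dt + (-15*B_t^4*t^4/2) dB_t

Itô's formula for f(t, x): d f(t, B_t) = (f_t + (1/2) f_xx) dt + f_x dB_t. Compute partials of f(t, x) = -3*t^4*x^5/2:
  f_t(t,x)  = -6*t^3*x^5
  f_x(t,x)  = -15*t^4*x^4/2
  f_xx(t,x) = -30*t^4*x^3
Assemble drift = f_t + (1/2) f_xx = t^3*x^3*(-15*t - 6*x^2) and diffusion = f_x = -15*t^4*x^4/2. Substituting x = B_t:
  d(-3*B_t^5*t^4/2) = (B_t^3*t^3*(-6*B_t^2 - 15*t)) dt + (-15*B_t^4*t^4/2) dB_t.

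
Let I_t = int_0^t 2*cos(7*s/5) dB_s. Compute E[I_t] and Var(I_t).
E[I_t] = 0; Var(I_t) = 2*t + 5*sin(14*t/5)/7

The Itô integral of a deterministic integrand f(s) has mean 0 because each increment f(s) * (B_{s+ds} - B_s) has mean 0. By the Itô isometry:
  Var( int_0^t f(s) dB_s ) = E[ (int_0^t f(s) dB_s)^2 ] = int_0^t f(s)^2 ds.
Here f(s) = 2*cos(7*s/5), so f(s)^2 = 4*cos(7*s/5)^2. Integrate:
  int_0^t (4*cos(7*s/5)^2) ds = 2*t + 5*sin(14*t/5)/7.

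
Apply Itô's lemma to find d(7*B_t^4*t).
d(7*B_t^4*t) = (7*B_t^2*(B_t^2 + 6*t)) dt + (28*B_t^3*t) dB_t

Itô's formula for f(t, x): d f(t, B_t) = (f_t + (1/2) f_xx) dt + f_x dB_t. Compute partials of f(t, x) = 7*t*x^4:
  f_t(t,x)  = 7*x^4
  f_x(t,x)  = 28*t*x^3
  f_xx(t,x) = 84*t*x^2
Assemble drift = f_t + (1/2) f_xx = 7*x^2*(6*t + x^2) and diffusion = f_x = 28*t*x^3. Substituting x = B_t:
  d(7*B_t^4*t) = (7*B_t^2*(B_t^2 + 6*t)) dt + (28*B_t^3*t) dB_t.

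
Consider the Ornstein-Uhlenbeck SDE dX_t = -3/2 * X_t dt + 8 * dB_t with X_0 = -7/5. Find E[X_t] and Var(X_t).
E[X_t] = -7*exp(-3*t/2)/5; Var(X_t) = 64/3 - 64*exp(-3*t)/3

The OU SDE dX = -theta X dt + sigma dB admits the integrating factor exp(theta t): d(exp(theta t) X_t) = sigma exp(theta t) dB_t. Integrating from 0 to t:
  X_t = x_0 * exp(-theta t) + sigma * int_0^t exp(-theta (t-s)) dB_s.
The Itô integral has mean 0 and (by the Itô isometry) variance sigma^2 * int_0^t exp(-2 theta (t - s)) ds = sigma^2 * (1 - exp(-2 theta t)) / (2 theta).
With theta = 3/2, sigma = 8, x_0 = -7/5:
  E[X_t] = -7/5 * exp(-3/2 t) = -7*exp(-3*t/2)/5
  Var(X_t) = (8)^2 * (1 - exp(-2*3/2 t)) / (2 * 3/2) = 64/3 - 64*exp(-3*t)/3.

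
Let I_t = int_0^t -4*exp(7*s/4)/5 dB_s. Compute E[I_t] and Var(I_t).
E[I_t] = 0; Var(I_t) = 32*exp(7*t/2)/175 - 32/175

The Itô integral of a deterministic integrand f(s) has mean 0 because each increment f(s) * (B_{s+ds} - B_s) has mean 0. By the Itô isometry:
  Var( int_0^t f(s) dB_s ) = E[ (int_0^t f(s) dB_s)^2 ] = int_0^t f(s)^2 ds.
Here f(s) = -4*exp(7*s/4)/5, so f(s)^2 = 16*exp(7*s/2)/25. Integrate:
  int_0^t (16*exp(7*s/2)/25) ds = 32*exp(7*t/2)/175 - 32/175.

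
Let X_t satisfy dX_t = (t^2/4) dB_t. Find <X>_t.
<X>_t = t^5/80

For an Itô process dX_t = a(t) dt + b(t) dB_t, the quadratic variation is <X>_t = int_0^t b(s)^2 ds (the drift term does not contribute). Here b(s) = s^2/4, so
  b(s)^2 = s^4/16.
Integrating from 0 to t:
  <X>_t = int_0^t (s^4/16) ds = t^5/80.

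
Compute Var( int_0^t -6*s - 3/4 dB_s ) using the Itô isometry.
Var = 3*t*(64*t^2 + 24*t + 3)/16

The Itô integral of a deterministic integrand f(s) has mean 0 because each increment f(s) * (B_{s+ds} - B_s) has mean 0. By the Itô isometry:
  Var( int_0^t f(s) dB_s ) = E[ (int_0^t f(s) dB_s)^2 ] = int_0^t f(s)^2 ds.
Here f(s) = -6*s - 3/4, so f(s)^2 = 9*(8*s + 1)^2/16. Integrate:
  int_0^t (9*(8*s + 1)^2/16) ds = 3*t*(64*t^2 + 24*t + 3)/16.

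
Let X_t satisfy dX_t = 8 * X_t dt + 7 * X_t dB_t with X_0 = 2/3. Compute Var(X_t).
Var(X_t) = 4*(exp(49*t) - 1)*exp(16*t)/9

For GBM dX = mu X dt + sigma X dB with X_0 = x_0, apply Itô to Y = log X: dY = (mu - sigma^2/2) dt + sigma dB, so Y_t = log(x_0) + (mu - sigma^2/2) t + sigma B_t and hence X_t = x_0 * exp((mu - sigma^2/2) t + sigma B_t).
With mu = 8, sigma = 7, x_0 = 2/3, this gives:
  X_t = 2/3 * exp((-33/2) * t + (7) * B_t).
Since sigma*B_t ~ Normal(0, sigma^2 t), E[exp(sigma*B_t)] = exp(sigma^2 t / 2); so E[X_t] = x_0 * exp((mu - sigma^2/2) t) * exp(sigma^2 t / 2) = x_0 * exp(mu t) = 2*exp(8*t)/3.
Var(X_t) = E[X_t^2] - (E[X_t])^2 = x_0^2 * exp(2 mu t) * (exp(sigma^2 t) - 1) = 4*(exp(49*t) - 1)*exp(16*t)/9.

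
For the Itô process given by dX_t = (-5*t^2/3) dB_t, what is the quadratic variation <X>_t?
<X>_t = 5*t^5/9

For an Itô process dX_t = a(t) dt + b(t) dB_t, the quadratic variation is <X>_t = int_0^t b(s)^2 ds (the drift term does not contribute). Here b(s) = -5*s^2/3, so
  b(s)^2 = 25*s^4/9.
Integrating from 0 to t:
  <X>_t = int_0^t (25*s^4/9) ds = 5*t^5/9.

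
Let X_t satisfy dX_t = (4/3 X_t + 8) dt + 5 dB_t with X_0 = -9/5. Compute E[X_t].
E[X_t] = 21*exp(4*t/3)/5 - 6

Taking expectations and using E[dB_t] = 0, the mean m(t) = E[X_t] satisfies the ODE m'(t) = a m(t) + b with m(0) = x_0. With a = 4/3, b = 8, x_0 = -9/5, the solution is
  m(t) = x_0 * exp(a t) + (b/a) * (exp(a t) - 1)
       = (-9/5) * exp((4/3) t) + (8/(4/3)) * (exp((4/3) t) - 1)
       = 21*exp(4*t/3)/5 - 6.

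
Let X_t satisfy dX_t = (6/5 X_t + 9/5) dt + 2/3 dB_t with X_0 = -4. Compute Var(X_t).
Var(X_t) = 5*exp(12*t/5)/27 - 5/27

The variance V(t) = Var(X_t) satisfies V'(t) = 2 a V(t) + c^2 with V(0) = 0 (drift coefficient is linear in X, diffusion is constant). With a = 6/5, c = 2/3, the solution is
  V(t) = (c^2 / (2 a)) * (exp(2 a t) - 1)
       = ((2/3)^2 / (2*(6/5))) * (exp((12/5) t) - 1)
       = 5*exp(12*t/5)/27 - 5/27.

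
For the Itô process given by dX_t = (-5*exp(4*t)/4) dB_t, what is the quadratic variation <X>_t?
<X>_t = 25*exp(8*t)/128 - 25/128

For an Itô process dX_t = a(t) dt + b(t) dB_t, the quadratic variation is <X>_t = int_0^t b(s)^2 ds (the drift term does not contribute). Here b(s) = -5*exp(4*s)/4, so
  b(s)^2 = 25*exp(8*s)/16.
Integrating from 0 to t:
  <X>_t = int_0^t (25*exp(8*s)/16) ds = 25*exp(8*t)/128 - 25/128.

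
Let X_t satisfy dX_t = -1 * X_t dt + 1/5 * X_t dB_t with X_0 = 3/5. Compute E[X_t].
E[X_t] = 3*exp(-t)/5

For GBM dX = mu X dt + sigma X dB with X_0 = x_0, apply Itô to Y = log X: dY = (mu - sigma^2/2) dt + sigma dB, so Y_t = log(x_0) + (mu - sigma^2/2) t + sigma B_t and hence X_t = x_0 * exp((mu - sigma^2/2) t + sigma B_t).
With mu = -1, sigma = 1/5, x_0 = 3/5, this gives:
  X_t = 3/5 * exp((-51/50) * t + (1/5) * B_t).
Since sigma*B_t ~ Normal(0, sigma^2 t), E[exp(sigma*B_t)] = exp(sigma^2 t / 2); so E[X_t] = x_0 * exp((mu - sigma^2/2) t) * exp(sigma^2 t / 2) = x_0 * exp(mu t) = 3*exp(-t)/5.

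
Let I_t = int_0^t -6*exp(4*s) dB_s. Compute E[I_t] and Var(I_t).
E[I_t] = 0; Var(I_t) = 9*exp(8*t)/2 - 9/2

The Itô integral of a deterministic integrand f(s) has mean 0 because each increment f(s) * (B_{s+ds} - B_s) has mean 0. By the Itô isometry:
  Var( int_0^t f(s) dB_s ) = E[ (int_0^t f(s) dB_s)^2 ] = int_0^t f(s)^2 ds.
Here f(s) = -6*exp(4*s), so f(s)^2 = 36*exp(8*s). Integrate:
  int_0^t (36*exp(8*s)) ds = 9*exp(8*t)/2 - 9/2.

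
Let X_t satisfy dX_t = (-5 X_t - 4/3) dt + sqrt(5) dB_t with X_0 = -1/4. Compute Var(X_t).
Var(X_t) = 1/2 - exp(-10*t)/2

The variance V(t) = Var(X_t) satisfies V'(t) = 2 a V(t) + c^2 with V(0) = 0 (drift coefficient is linear in X, diffusion is constant). With a = -5, c = sqrt(5), the solution is
  V(t) = (c^2 / (2 a)) * (exp(2 a t) - 1)
       = (sqrt(5)^2 / (2*(-5))) * (exp((-10) t) - 1)
       = 1/2 - exp(-10*t)/2.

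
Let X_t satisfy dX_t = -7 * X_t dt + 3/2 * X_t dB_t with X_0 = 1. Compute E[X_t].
E[X_t] = exp(-7*t)

For GBM dX = mu X dt + sigma X dB with X_0 = x_0, apply Itô to Y = log X: dY = (mu - sigma^2/2) dt + sigma dB, so Y_t = log(x_0) + (mu - sigma^2/2) t + sigma B_t and hence X_t = x_0 * exp((mu - sigma^2/2) t + sigma B_t).
With mu = -7, sigma = 3/2, x_0 = 1, this gives:
  X_t = 1 * exp((-65/8) * t + (3/2) * B_t).
Since sigma*B_t ~ Normal(0, sigma^2 t), E[exp(sigma*B_t)] = exp(sigma^2 t / 2); so E[X_t] = x_0 * exp((mu - sigma^2/2) t) * exp(sigma^2 t / 2) = x_0 * exp(mu t) = exp(-7*t).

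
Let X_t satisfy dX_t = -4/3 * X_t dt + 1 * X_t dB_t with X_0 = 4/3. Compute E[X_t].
E[X_t] = 4*exp(-4*t/3)/3

For GBM dX = mu X dt + sigma X dB with X_0 = x_0, apply Itô to Y = log X: dY = (mu - sigma^2/2) dt + sigma dB, so Y_t = log(x_0) + (mu - sigma^2/2) t + sigma B_t and hence X_t = x_0 * exp((mu - sigma^2/2) t + sigma B_t).
With mu = -4/3, sigma = 1, x_0 = 4/3, this gives:
  X_t = 4/3 * exp((-11/6) * t + (1) * B_t).
Since sigma*B_t ~ Normal(0, sigma^2 t), E[exp(sigma*B_t)] = exp(sigma^2 t / 2); so E[X_t] = x_0 * exp((mu - sigma^2/2) t) * exp(sigma^2 t / 2) = x_0 * exp(mu t) = 4*exp(-4*t/3)/3.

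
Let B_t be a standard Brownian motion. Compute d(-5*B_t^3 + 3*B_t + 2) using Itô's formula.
d(-5*B_t^3 + 3*B_t + 2) = (-15*B_t) dt + (3 - 15*B_t^2) dB_t

Itô's formula for f(B_t) gives d f(B_t) = f'(B_t) dB_t + (1/2) f''(B_t) dt. Compute derivatives of f(x) = -5*x^3 + 3*x + 2:
  f'(x)  = 3 - 15*x^2
  f''(x) = -30*x
Substitute x = B_t and multiply the f'' term by 1/2:
  drift     = (1/2) * (-30*x) evaluated at B_t = -15*B_t
  diffusion = (3 - 15*x^2) evaluated at B_t = 3 - 15*B_t^2
Therefore d(-5*B_t^3 + 3*B_t + 2) = (-15*B_t) dt + (3 - 15*B_t^2) dB_t.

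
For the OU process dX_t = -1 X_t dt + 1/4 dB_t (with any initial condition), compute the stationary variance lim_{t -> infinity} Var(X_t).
lim Var(X_t) = 1/32

The OU SDE dX = -theta X dt + sigma dB admits the integrating factor exp(theta t): d(exp(theta t) X_t) = sigma exp(theta t) dB_t. Integrating from 0 to t gives X_t = x_0 * exp(-theta t) + sigma * int_0^t exp(-theta (t-s)) dB_s for any initial x_0. The Itô integral has variance (by the Itô isometry) sigma^2 * int_0^t exp(-2 theta (t - s)) ds = sigma^2 * (1 - exp(-2 theta t)) / (2 theta), independent of x_0.
With theta = 1, sigma = 1/4:
  Var(X_t) = (1/4)^2 * (1 - exp(-2*1 t)) / (2 * 1) = 1/32 - exp(-2*t)/32.
As t -> infinity, exp(-2*1 t) -> 0, so the stationary variance is sigma^2 / (2 theta) = 1/32.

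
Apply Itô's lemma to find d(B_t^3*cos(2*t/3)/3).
d(B_t^3*cos(2*t/3)/3) = (B_t*(-2*B_t^2*sin(2*t/3)/9 + cos(2*t/3))) dt + (B_t^2*cos(2*t/3)) dB_t

Itô's formula for f(t, x): d f(t, B_t) = (f_t + (1/2) f_xx) dt + f_x dB_t. Compute partials of f(t, x) = x^3*cos(2*t/3)/3:
  f_t(t,x)  = -2*x^3*sin(2*t/3)/9
  f_x(t,x)  = x^2*cos(2*t/3)
  f_xx(t,x) = 2*x*cos(2*t/3)
Assemble drift = f_t + (1/2) f_xx = x*(-2*x^2*sin(2*t/3)/9 + cos(2*t/3)) and diffusion = f_x = x^2*cos(2*t/3). Substituting x = B_t:
  d(B_t^3*cos(2*t/3)/3) = (B_t*(-2*B_t^2*sin(2*t/3)/9 + cos(2*t/3))) dt + (B_t^2*cos(2*t/3)) dB_t.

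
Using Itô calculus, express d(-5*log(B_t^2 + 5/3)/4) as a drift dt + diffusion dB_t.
d(-5*log(B_t^2 + 5/3)/4) = (15*(3*B_t^2 - 5)/(4*(3*B_t^2 + 5)^2)) dt + (-15*B_t/(6*B_t^2 + 10)) dB_t

Itô's formula for f(B_t) gives d f(B_t) = f'(B_t) dB_t + (1/2) f''(B_t) dt. Compute derivatives of f(x) = -5*log(x^2 + 5/3)/4:
  f'(x)  = -15*x/(6*x^2 + 10)
  f''(x) = 15*(3*x^2 - 5)/(2*(3*x^2 + 5)^2)
Substitute x = B_t and multiply the f'' term by 1/2:
  drift     = (1/2) * (15*(3*x^2 - 5)/(2*(3*x^2 + 5)^2)) evaluated at B_t = 15*(3*B_t^2 - 5)/(4*(3*B_t^2 + 5)^2)
  diffusion = (-15*x/(6*x^2 + 10)) evaluated at B_t = -15*B_t/(6*B_t^2 + 10)
Therefore d(-5*log(B_t^2 + 5/3)/4) = (15*(3*B_t^2 - 5)/(4*(3*B_t^2 + 5)^2)) dt + (-15*B_t/(6*B_t^2 + 10)) dB_t.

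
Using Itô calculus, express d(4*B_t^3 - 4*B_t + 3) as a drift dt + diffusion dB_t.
d(4*B_t^3 - 4*B_t + 3) = (12*B_t) dt + (12*B_t^2 - 4) dB_t

Itô's formula for f(B_t) gives d f(B_t) = f'(B_t) dB_t + (1/2) f''(B_t) dt. Compute derivatives of f(x) = 4*x^3 - 4*x + 3:
  f'(x)  = 12*x^2 - 4
  f''(x) = 24*x
Substitute x = B_t and multiply the f'' term by 1/2:
  drift     = (1/2) * (24*x) evaluated at B_t = 12*B_t
  diffusion = (12*x^2 - 4) evaluated at B_t = 12*B_t^2 - 4
Therefore d(4*B_t^3 - 4*B_t + 3) = (12*B_t) dt + (12*B_t^2 - 4) dB_t.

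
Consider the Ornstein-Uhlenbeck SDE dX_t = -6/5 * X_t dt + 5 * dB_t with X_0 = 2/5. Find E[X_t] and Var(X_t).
E[X_t] = 2*exp(-6*t/5)/5; Var(X_t) = 125/12 - 125*exp(-12*t/5)/12

The OU SDE dX = -theta X dt + sigma dB admits the integrating factor exp(theta t): d(exp(theta t) X_t) = sigma exp(theta t) dB_t. Integrating from 0 to t:
  X_t = x_0 * exp(-theta t) + sigma * int_0^t exp(-theta (t-s)) dB_s.
The Itô integral has mean 0 and (by the Itô isometry) variance sigma^2 * int_0^t exp(-2 theta (t - s)) ds = sigma^2 * (1 - exp(-2 theta t)) / (2 theta).
With theta = 6/5, sigma = 5, x_0 = 2/5:
  E[X_t] = 2/5 * exp(-6/5 t) = 2*exp(-6*t/5)/5
  Var(X_t) = (5)^2 * (1 - exp(-2*6/5 t)) / (2 * 6/5) = 125/12 - 125*exp(-12*t/5)/12.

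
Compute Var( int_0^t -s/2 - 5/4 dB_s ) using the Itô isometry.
Var = t*(4*t^2 + 30*t + 75)/48

The Itô integral of a deterministic integrand f(s) has mean 0 because each increment f(s) * (B_{s+ds} - B_s) has mean 0. By the Itô isometry:
  Var( int_0^t f(s) dB_s ) = E[ (int_0^t f(s) dB_s)^2 ] = int_0^t f(s)^2 ds.
Here f(s) = -s/2 - 5/4, so f(s)^2 = (2*s + 5)^2/16. Integrate:
  int_0^t ((2*s + 5)^2/16) ds = t*(4*t^2 + 30*t + 75)/48.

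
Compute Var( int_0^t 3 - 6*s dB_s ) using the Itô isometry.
Var = 3*t*(4*t^2 - 6*t + 3)

The Itô integral of a deterministic integrand f(s) has mean 0 because each increment f(s) * (B_{s+ds} - B_s) has mean 0. By the Itô isometry:
  Var( int_0^t f(s) dB_s ) = E[ (int_0^t f(s) dB_s)^2 ] = int_0^t f(s)^2 ds.
Here f(s) = 3 - 6*s, so f(s)^2 = 9*(2*s - 1)^2. Integrate:
  int_0^t (9*(2*s - 1)^2) ds = 3*t*(4*t^2 - 6*t + 3).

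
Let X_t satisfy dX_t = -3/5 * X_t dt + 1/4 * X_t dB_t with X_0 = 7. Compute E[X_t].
E[X_t] = 7*exp(-3*t/5)

For GBM dX = mu X dt + sigma X dB with X_0 = x_0, apply Itô to Y = log X: dY = (mu - sigma^2/2) dt + sigma dB, so Y_t = log(x_0) + (mu - sigma^2/2) t + sigma B_t and hence X_t = x_0 * exp((mu - sigma^2/2) t + sigma B_t).
With mu = -3/5, sigma = 1/4, x_0 = 7, this gives:
  X_t = 7 * exp((-101/160) * t + (1/4) * B_t).
Since sigma*B_t ~ Normal(0, sigma^2 t), E[exp(sigma*B_t)] = exp(sigma^2 t / 2); so E[X_t] = x_0 * exp((mu - sigma^2/2) t) * exp(sigma^2 t / 2) = x_0 * exp(mu t) = 7*exp(-3*t/5).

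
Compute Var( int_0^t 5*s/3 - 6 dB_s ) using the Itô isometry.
Var = t*(25*t^2 - 270*t + 972)/27

The Itô integral of a deterministic integrand f(s) has mean 0 because each increment f(s) * (B_{s+ds} - B_s) has mean 0. By the Itô isometry:
  Var( int_0^t f(s) dB_s ) = E[ (int_0^t f(s) dB_s)^2 ] = int_0^t f(s)^2 ds.
Here f(s) = 5*s/3 - 6, so f(s)^2 = (5*s - 18)^2/9. Integrate:
  int_0^t ((5*s - 18)^2/9) ds = t*(25*t^2 - 270*t + 972)/27.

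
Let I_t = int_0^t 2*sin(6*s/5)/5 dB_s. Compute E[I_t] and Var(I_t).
E[I_t] = 0; Var(I_t) = 2*t/25 - sin(12*t/5)/30

The Itô integral of a deterministic integrand f(s) has mean 0 because each increment f(s) * (B_{s+ds} - B_s) has mean 0. By the Itô isometry:
  Var( int_0^t f(s) dB_s ) = E[ (int_0^t f(s) dB_s)^2 ] = int_0^t f(s)^2 ds.
Here f(s) = 2*sin(6*s/5)/5, so f(s)^2 = 4*sin(6*s/5)^2/25. Integrate:
  int_0^t (4*sin(6*s/5)^2/25) ds = 2*t/25 - sin(12*t/5)/30.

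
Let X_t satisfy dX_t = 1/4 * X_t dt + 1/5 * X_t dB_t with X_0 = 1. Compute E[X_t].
E[X_t] = exp(t/4)

For GBM dX = mu X dt + sigma X dB with X_0 = x_0, apply Itô to Y = log X: dY = (mu - sigma^2/2) dt + sigma dB, so Y_t = log(x_0) + (mu - sigma^2/2) t + sigma B_t and hence X_t = x_0 * exp((mu - sigma^2/2) t + sigma B_t).
With mu = 1/4, sigma = 1/5, x_0 = 1, this gives:
  X_t = 1 * exp((23/100) * t + (1/5) * B_t).
Since sigma*B_t ~ Normal(0, sigma^2 t), E[exp(sigma*B_t)] = exp(sigma^2 t / 2); so E[X_t] = x_0 * exp((mu - sigma^2/2) t) * exp(sigma^2 t / 2) = x_0 * exp(mu t) = exp(t/4).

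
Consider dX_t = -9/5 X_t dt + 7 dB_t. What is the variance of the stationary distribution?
lim Var(X_t) = 245/18

The OU SDE dX = -theta X dt + sigma dB admits the integrating factor exp(theta t): d(exp(theta t) X_t) = sigma exp(theta t) dB_t. Integrating from 0 to t gives X_t = x_0 * exp(-theta t) + sigma * int_0^t exp(-theta (t-s)) dB_s for any initial x_0. The Itô integral has variance (by the Itô isometry) sigma^2 * int_0^t exp(-2 theta (t - s)) ds = sigma^2 * (1 - exp(-2 theta t)) / (2 theta), independent of x_0.
With theta = 9/5, sigma = 7:
  Var(X_t) = (7)^2 * (1 - exp(-2*9/5 t)) / (2 * 9/5) = 245/18 - 245*exp(-18*t/5)/18.
As t -> infinity, exp(-2*9/5 t) -> 0, so the stationary variance is sigma^2 / (2 theta) = 245/18.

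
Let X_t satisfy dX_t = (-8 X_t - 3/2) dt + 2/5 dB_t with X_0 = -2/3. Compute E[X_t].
E[X_t] = -3/16 - 23*exp(-8*t)/48

Taking expectations and using E[dB_t] = 0, the mean m(t) = E[X_t] satisfies the ODE m'(t) = a m(t) + b with m(0) = x_0. With a = -8, b = -3/2, x_0 = -2/3, the solution is
  m(t) = x_0 * exp(a t) + (b/a) * (exp(a t) - 1)
       = (-2/3) * exp((-8) t) + ((-3/2)/(-8)) * (exp((-8) t) - 1)
       = -3/16 - 23*exp(-8*t)/48.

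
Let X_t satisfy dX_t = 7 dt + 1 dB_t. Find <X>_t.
<X>_t = t

For an Itô process dX_t = a(t) dt + b(t) dB_t, the quadratic variation is <X>_t = int_0^t b(s)^2 ds (the drift term does not contribute). Here b(s) = 1, so
  b(s)^2 = 1.
Integrating from 0 to t:
  <X>_t = int_0^t (1) ds = t.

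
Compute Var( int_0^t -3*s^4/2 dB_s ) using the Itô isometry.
Var = t^9/4

The Itô integral of a deterministic integrand f(s) has mean 0 because each increment f(s) * (B_{s+ds} - B_s) has mean 0. By the Itô isometry:
  Var( int_0^t f(s) dB_s ) = E[ (int_0^t f(s) dB_s)^2 ] = int_0^t f(s)^2 ds.
Here f(s) = -3*s^4/2, so f(s)^2 = 9*s^8/4. Integrate:
  int_0^t (9*s^8/4) ds = t^9/4.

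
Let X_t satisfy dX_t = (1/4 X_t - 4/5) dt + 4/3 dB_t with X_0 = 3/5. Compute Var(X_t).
Var(X_t) = 32*exp(t/2)/9 - 32/9

The variance V(t) = Var(X_t) satisfies V'(t) = 2 a V(t) + c^2 with V(0) = 0 (drift coefficient is linear in X, diffusion is constant). With a = 1/4, c = 4/3, the solution is
  V(t) = (c^2 / (2 a)) * (exp(2 a t) - 1)
       = ((4/3)^2 / (2*(1/4))) * (exp((1/2) t) - 1)
       = 32*exp(t/2)/9 - 32/9.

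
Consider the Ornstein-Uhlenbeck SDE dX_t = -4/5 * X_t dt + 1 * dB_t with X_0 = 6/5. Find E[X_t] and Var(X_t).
E[X_t] = 6*exp(-4*t/5)/5; Var(X_t) = 5/8 - 5*exp(-8*t/5)/8

The OU SDE dX = -theta X dt + sigma dB admits the integrating factor exp(theta t): d(exp(theta t) X_t) = sigma exp(theta t) dB_t. Integrating from 0 to t:
  X_t = x_0 * exp(-theta t) + sigma * int_0^t exp(-theta (t-s)) dB_s.
The Itô integral has mean 0 and (by the Itô isometry) variance sigma^2 * int_0^t exp(-2 theta (t - s)) ds = sigma^2 * (1 - exp(-2 theta t)) / (2 theta).
With theta = 4/5, sigma = 1, x_0 = 6/5:
  E[X_t] = 6/5 * exp(-4/5 t) = 6*exp(-4*t/5)/5
  Var(X_t) = (1)^2 * (1 - exp(-2*4/5 t)) / (2 * 4/5) = 5/8 - 5*exp(-8*t/5)/8.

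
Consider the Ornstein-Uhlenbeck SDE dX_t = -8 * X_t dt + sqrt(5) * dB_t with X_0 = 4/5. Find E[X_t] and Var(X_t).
E[X_t] = 4*exp(-8*t)/5; Var(X_t) = 5/16 - 5*exp(-16*t)/16

The OU SDE dX = -theta X dt + sigma dB admits the integrating factor exp(theta t): d(exp(theta t) X_t) = sigma exp(theta t) dB_t. Integrating from 0 to t:
  X_t = x_0 * exp(-theta t) + sigma * int_0^t exp(-theta (t-s)) dB_s.
The Itô integral has mean 0 and (by the Itô isometry) variance sigma^2 * int_0^t exp(-2 theta (t - s)) ds = sigma^2 * (1 - exp(-2 theta t)) / (2 theta).
With theta = 8, sigma = sqrt(5), x_0 = 4/5:
  E[X_t] = 4/5 * exp(-8 t) = 4*exp(-8*t)/5
  Var(X_t) = (sqrt(5))^2 * (1 - exp(-2*8 t)) / (2 * 8) = 5/16 - 5*exp(-16*t)/16.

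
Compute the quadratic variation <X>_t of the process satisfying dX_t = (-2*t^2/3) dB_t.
<X>_t = 4*t^5/45

For an Itô process dX_t = a(t) dt + b(t) dB_t, the quadratic variation is <X>_t = int_0^t b(s)^2 ds (the drift term does not contribute). Here b(s) = -2*s^2/3, so
  b(s)^2 = 4*s^4/9.
Integrating from 0 to t:
  <X>_t = int_0^t (4*s^4/9) ds = 4*t^5/45.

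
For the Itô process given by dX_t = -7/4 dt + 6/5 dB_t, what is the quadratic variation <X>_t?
<X>_t = 36*t/25

For an Itô process dX_t = a(t) dt + b(t) dB_t, the quadratic variation is <X>_t = int_0^t b(s)^2 ds (the drift term does not contribute). Here b(s) = 6/5, so
  b(s)^2 = 36/25.
Integrating from 0 to t:
  <X>_t = int_0^t (36/25) ds = 36*t/25.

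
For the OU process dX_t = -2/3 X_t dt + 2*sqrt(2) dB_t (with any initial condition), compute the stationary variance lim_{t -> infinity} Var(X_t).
lim Var(X_t) = 6

The OU SDE dX = -theta X dt + sigma dB admits the integrating factor exp(theta t): d(exp(theta t) X_t) = sigma exp(theta t) dB_t. Integrating from 0 to t gives X_t = x_0 * exp(-theta t) + sigma * int_0^t exp(-theta (t-s)) dB_s for any initial x_0. The Itô integral has variance (by the Itô isometry) sigma^2 * int_0^t exp(-2 theta (t - s)) ds = sigma^2 * (1 - exp(-2 theta t)) / (2 theta), independent of x_0.
With theta = 2/3, sigma = 2*sqrt(2):
  Var(X_t) = (2*sqrt(2))^2 * (1 - exp(-2*2/3 t)) / (2 * 2/3) = 6 - 6*exp(-4*t/3).
As t -> infinity, exp(-2*2/3 t) -> 0, so the stationary variance is sigma^2 / (2 theta) = 6.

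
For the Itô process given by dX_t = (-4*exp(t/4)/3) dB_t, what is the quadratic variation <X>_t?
<X>_t = 32*exp(t/2)/9 - 32/9

For an Itô process dX_t = a(t) dt + b(t) dB_t, the quadratic variation is <X>_t = int_0^t b(s)^2 ds (the drift term does not contribute). Here b(s) = -4*exp(s/4)/3, so
  b(s)^2 = 16*exp(s/2)/9.
Integrating from 0 to t:
  <X>_t = int_0^t (16*exp(s/2)/9) ds = 32*exp(t/2)/9 - 32/9.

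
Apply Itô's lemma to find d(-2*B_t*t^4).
d(-2*B_t*t^4) = (-8*B_t*t^3) dt + (-2*t^4) dB_t

Itô's formula for f(t, x): d f(t, B_t) = (f_t + (1/2) f_xx) dt + f_x dB_t. Compute partials of f(t, x) = -2*t^4*x:
  f_t(t,x)  = -8*t^3*x
  f_x(t,x)  = -2*t^4
  f_xx(t,x) = 0
Assemble drift = f_t + (1/2) f_xx = -8*t^3*x and diffusion = f_x = -2*t^4. Substituting x = B_t:
  d(-2*B_t*t^4) = (-8*B_t*t^3) dt + (-2*t^4) dB_t.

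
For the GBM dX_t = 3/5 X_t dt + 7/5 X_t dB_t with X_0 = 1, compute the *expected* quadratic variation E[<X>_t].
E[<X>_t] = 49*exp(79*t/25)/79 - 49/79

<X>_t = int_0^t ((7/5) * X_s)^2 ds. Taking expectation inside the integral: E[<X>_t] = (7/5)^2 * int_0^t E[X_s^2] ds. For GBM, E[X_s^2] = x_0^2 * exp((2 mu + sigma^2) s). Integrating:
  E[<X>_t] = (7/5)^2 * 1^2 * (exp((2*(3/5) + (7/5)^2) t) - 1) / (2*(3/5) + (7/5)^2)
           = (7/5)^2 * 1^2 * (exp((79/25) t) - 1) / (79/25) = 49*exp(79*t/25)/79 - 49/79.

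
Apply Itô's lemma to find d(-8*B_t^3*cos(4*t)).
d(-8*B_t^3*cos(4*t)) = (32*B_t^3*sin(4*t) - 24*B_t*cos(4*t)) dt + (-24*B_t^2*cos(4*t)) dB_t

Itô's formula for f(t, x): d f(t, B_t) = (f_t + (1/2) f_xx) dt + f_x dB_t. Compute partials of f(t, x) = -8*x^3*cos(4*t):
  f_t(t,x)  = 32*x^3*sin(4*t)
  f_x(t,x)  = -24*x^2*cos(4*t)
  f_xx(t,x) = -48*x*cos(4*t)
Assemble drift = f_t + (1/2) f_xx = 32*x^3*sin(4*t) - 24*x*cos(4*t) and diffusion = f_x = -24*x^2*cos(4*t). Substituting x = B_t:
  d(-8*B_t^3*cos(4*t)) = (32*B_t^3*sin(4*t) - 24*B_t*cos(4*t)) dt + (-24*B_t^2*cos(4*t)) dB_t.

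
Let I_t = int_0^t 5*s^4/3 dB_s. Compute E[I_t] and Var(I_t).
E[I_t] = 0; Var(I_t) = 25*t^9/81

The Itô integral of a deterministic integrand f(s) has mean 0 because each increment f(s) * (B_{s+ds} - B_s) has mean 0. By the Itô isometry:
  Var( int_0^t f(s) dB_s ) = E[ (int_0^t f(s) dB_s)^2 ] = int_0^t f(s)^2 ds.
Here f(s) = 5*s^4/3, so f(s)^2 = 25*s^8/9. Integrate:
  int_0^t (25*s^8/9) ds = 25*t^9/81.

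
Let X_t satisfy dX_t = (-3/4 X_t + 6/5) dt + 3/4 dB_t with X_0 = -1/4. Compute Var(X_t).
Var(X_t) = 3/8 - 3*exp(-3*t/2)/8

The variance V(t) = Var(X_t) satisfies V'(t) = 2 a V(t) + c^2 with V(0) = 0 (drift coefficient is linear in X, diffusion is constant). With a = -3/4, c = 3/4, the solution is
  V(t) = (c^2 / (2 a)) * (exp(2 a t) - 1)
       = ((3/4)^2 / (2*(-3/4))) * (exp((-3/2) t) - 1)
       = 3/8 - 3*exp(-3*t/2)/8.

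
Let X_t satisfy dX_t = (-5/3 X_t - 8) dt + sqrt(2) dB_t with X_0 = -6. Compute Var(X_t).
Var(X_t) = 3/5 - 3*exp(-10*t/3)/5

The variance V(t) = Var(X_t) satisfies V'(t) = 2 a V(t) + c^2 with V(0) = 0 (drift coefficient is linear in X, diffusion is constant). With a = -5/3, c = sqrt(2), the solution is
  V(t) = (c^2 / (2 a)) * (exp(2 a t) - 1)
       = (sqrt(2)^2 / (2*(-5/3))) * (exp((-10/3) t) - 1)
       = 3/5 - 3*exp(-10*t/3)/5.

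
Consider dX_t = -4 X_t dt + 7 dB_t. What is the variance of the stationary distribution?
lim Var(X_t) = 49/8

The OU SDE dX = -theta X dt + sigma dB admits the integrating factor exp(theta t): d(exp(theta t) X_t) = sigma exp(theta t) dB_t. Integrating from 0 to t gives X_t = x_0 * exp(-theta t) + sigma * int_0^t exp(-theta (t-s)) dB_s for any initial x_0. The Itô integral has variance (by the Itô isometry) sigma^2 * int_0^t exp(-2 theta (t - s)) ds = sigma^2 * (1 - exp(-2 theta t)) / (2 theta), independent of x_0.
With theta = 4, sigma = 7:
  Var(X_t) = (7)^2 * (1 - exp(-2*4 t)) / (2 * 4) = 49/8 - 49*exp(-8*t)/8.
As t -> infinity, exp(-2*4 t) -> 0, so the stationary variance is sigma^2 / (2 theta) = 49/8.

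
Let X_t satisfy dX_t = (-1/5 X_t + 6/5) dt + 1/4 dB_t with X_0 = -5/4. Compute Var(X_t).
Var(X_t) = 5/32 - 5*exp(-2*t/5)/32

The variance V(t) = Var(X_t) satisfies V'(t) = 2 a V(t) + c^2 with V(0) = 0 (drift coefficient is linear in X, diffusion is constant). With a = -1/5, c = 1/4, the solution is
  V(t) = (c^2 / (2 a)) * (exp(2 a t) - 1)
       = ((1/4)^2 / (2*(-1/5))) * (exp((-2/5) t) - 1)
       = 5/32 - 5*exp(-2*t/5)/32.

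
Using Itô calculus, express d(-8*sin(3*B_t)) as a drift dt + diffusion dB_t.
d(-8*sin(3*B_t)) = (36*sin(3*B_t)) dt + (-24*cos(3*B_t)) dB_t

Itô's formula for f(B_t) gives d f(B_t) = f'(B_t) dB_t + (1/2) f''(B_t) dt. Compute derivatives of f(x) = -8*sin(3*x):
  f'(x)  = -24*cos(3*x)
  f''(x) = 72*sin(3*x)
Substitute x = B_t and multiply the f'' term by 1/2:
  drift     = (1/2) * (72*sin(3*x)) evaluated at B_t = 36*sin(3*B_t)
  diffusion = (-24*cos(3*x)) evaluated at B_t = -24*cos(3*B_t)
Therefore d(-8*sin(3*B_t)) = (36*sin(3*B_t)) dt + (-24*cos(3*B_t)) dB_t.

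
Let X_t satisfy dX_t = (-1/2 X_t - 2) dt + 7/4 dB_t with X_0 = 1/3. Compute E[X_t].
E[X_t] = -4 + 13*exp(-t/2)/3

Taking expectations and using E[dB_t] = 0, the mean m(t) = E[X_t] satisfies the ODE m'(t) = a m(t) + b with m(0) = x_0. With a = -1/2, b = -2, x_0 = 1/3, the solution is
  m(t) = x_0 * exp(a t) + (b/a) * (exp(a t) - 1)
       = (1/3) * exp((-1/2) t) + ((-2)/(-1/2)) * (exp((-1/2) t) - 1)
       = -4 + 13*exp(-t/2)/3.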